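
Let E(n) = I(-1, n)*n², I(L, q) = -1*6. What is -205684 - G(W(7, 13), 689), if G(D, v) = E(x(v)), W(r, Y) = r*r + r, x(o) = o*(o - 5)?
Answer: 1332606203372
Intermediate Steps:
x(o) = o*(-5 + o)
I(L, q) = -6
W(r, Y) = r + r² (W(r, Y) = r² + r = r + r²)
E(n) = -6*n²
G(D, v) = -6*v²*(-5 + v)²
-205684 - G(W(7, 13), 689) = -205684 - (-6)*689²*(-5 + 689)² = -205684 - (-6)*474721*684² = -205684 - (-6)*474721*467856 = -205684 - 1*(-1332606409056) = -205684 + 1332606409056 = 1332606203372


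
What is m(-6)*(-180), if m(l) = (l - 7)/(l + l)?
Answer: -195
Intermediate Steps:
m(l) = (-7 + l)/(2*l) (m(l) = (-7 + l)/((2*l)) = (-7 + l)*(1/(2*l)) = (-7 + l)/(2*l))
m(-6)*(-180) = ((1/2)*(-7 - 6)/(-6))*(-180) = ((1/2)*(-1/6)*(-13))*(-180) = (13/12)*(-180) = -195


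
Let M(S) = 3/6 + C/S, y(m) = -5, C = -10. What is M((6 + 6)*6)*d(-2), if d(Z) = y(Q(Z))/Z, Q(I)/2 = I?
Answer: 65/72 ≈ 0.90278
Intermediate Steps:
Q(I) = 2*I
M(S) = ½ - 10/S (M(S) = 3/6 - 10/S = 3*(⅙) - 10/S = ½ - 10/S)
d(Z) = -5/Z
M((6 + 6)*6)*d(-2) = ((-20 + (6 + 6)*6)/(2*(((6 + 6)*6))))*(-5/(-2)) = ((-20 + 12*6)/(2*((12*6))))*(-5*(-½)) = ((½)*(-20 + 72)/72)*(5/2) = ((½)*(1/72)*52)*(5/2) = (13/36)*(5/2) = 65/72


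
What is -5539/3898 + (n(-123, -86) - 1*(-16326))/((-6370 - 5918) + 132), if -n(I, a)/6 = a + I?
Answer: -11321577/3948674 ≈ -2.8672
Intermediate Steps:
n(I, a) = -6*I - 6*a (n(I, a) = -6*(a + I) = -6*(I + a) = -6*I - 6*a)
-5539/3898 + (n(-123, -86) - 1*(-16326))/((-6370 - 5918) + 132) = -5539/3898 + ((-6*(-123) - 6*(-86)) - 1*(-16326))/((-6370 - 5918) + 132) = -5539*1/3898 + ((738 + 516) + 16326)/(-12288 + 132) = -5539/3898 + (1254 + 16326)/(-12156) = -5539/3898 + 17580*(-1/12156) = -5539/3898 - 1465/1013 = -11321577/3948674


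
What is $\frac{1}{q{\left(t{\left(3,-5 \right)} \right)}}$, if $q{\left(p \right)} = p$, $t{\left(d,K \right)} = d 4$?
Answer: $\frac{1}{12} \approx 0.083333$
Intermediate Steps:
$t{\left(d,K \right)} = 4 d$
$\frac{1}{q{\left(t{\left(3,-5 \right)} \right)}} = \frac{1}{4 \cdot 3} = \frac{1}{12}$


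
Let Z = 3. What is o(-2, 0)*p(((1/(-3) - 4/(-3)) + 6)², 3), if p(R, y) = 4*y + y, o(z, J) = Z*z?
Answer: -90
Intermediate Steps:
o(z, J) = 3*z
p(R, y) = 5*y
o(-2, 0)*p(((1/(-3) - 4/(-3)) + 6)², 3) = (3*(-2))*(5*3) = -6*15 = -90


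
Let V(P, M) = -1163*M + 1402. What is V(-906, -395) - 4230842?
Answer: -3770055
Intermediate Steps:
V(P, M) = 1402 - 1163*M
V(-906, -395) - 4230842 = (1402 - 1163*(-395)) - 4230842 = (1402 + 459385) - 4230842 = 460787 - 4230842 = -3770055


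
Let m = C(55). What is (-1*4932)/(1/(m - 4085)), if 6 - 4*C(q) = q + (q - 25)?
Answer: 20244627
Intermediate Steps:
C(q) = 31/4 - q/2 (C(q) = 3/2 - (q + (q - 25))/4 = 3/2 - (q + (-25 + q))/4 = 3/2 - (-25 + 2*q)/4 = 3/2 + (25/4 - q/2) = 31/4 - q/2)
m = -79/4 (m = 31/4 - ½*55 = 31/4 - 55/2 = -79/4 ≈ -19.750)
(-1*4932)/(1/(m - 4085)) = (-1*4932)/(1/(-79/4 - 4085)) = -4932/(1/(-16419/4)) = -4932/(-4/16419) = -4932*(-16419/4) = 20244627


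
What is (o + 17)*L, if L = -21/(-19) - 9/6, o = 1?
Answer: -135/19 ≈ -7.1053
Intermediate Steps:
L = -15/38 (L = -21*(-1/19) - 9*1/6 = 21/19 - 3/2 = -15/38 ≈ -0.39474)
(o + 17)*L = (1 + 17)*(-15/38) = 18*(-15/38) = -135/19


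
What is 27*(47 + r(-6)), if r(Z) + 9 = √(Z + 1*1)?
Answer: 1026 + 27*I*√5 ≈ 1026.0 + 60.374*I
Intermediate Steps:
r(Z) = -9 + √(1 + Z) (r(Z) = -9 + √(Z + 1*1) = -9 + √(Z + 1) = -9 + √(1 + Z))
27*(47 + r(-6)) = 27*(47 + (-9 + √(1 - 6))) = 27*(47 + (-9 + √(-5))) = 27*(47 + (-9 + I*√5)) = 27*(38 + I*√5) = 1026 + 27*I*√5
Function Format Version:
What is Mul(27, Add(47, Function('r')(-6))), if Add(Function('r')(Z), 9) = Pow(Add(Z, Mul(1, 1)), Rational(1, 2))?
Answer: Add(1026, Mul(27, I, Pow(5, Rational(1, 2)))) ≈ Add(1026.0, Mul(60.374, I))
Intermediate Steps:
Function('r')(Z) = Add(-9, Pow(Add(1, Z), Rational(1, 2))) (Function('r')(Z) = Add(-9, Pow(Add(Z, Mul(1, 1)), Rational(1, 2))) = Add(-9, Pow(Add(Z, 1), Rational(1, 2))) = Add(-9, Pow(Add(1, Z), Rational(1, 2))))
Mul(27, Add(47, Function('r')(-6))) = Mul(27, Add(47, Add(-9, Pow(Add(1, -6), Rational(1, 2))))) = Mul(27, Add(47, Add(-9, Pow(-5, Rational(1, 2))))) = Mul(27, Add(47, Add(-9, Mul(I, Pow(5, Rational(1, 2)))))) = Mul(27, Add(38, Mul(I, Pow(5, Rational(1, 2))))) = Add(1026, Mul(27, I, Pow(5, Rational(1, 2))))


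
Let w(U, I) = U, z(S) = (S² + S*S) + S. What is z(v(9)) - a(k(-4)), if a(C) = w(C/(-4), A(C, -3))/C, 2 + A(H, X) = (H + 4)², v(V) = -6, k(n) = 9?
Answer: 265/4 ≈ 66.250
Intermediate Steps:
A(H, X) = -2 + (4 + H)² (A(H, X) = -2 + (H + 4)² = -2 + (4 + H)²)
z(S) = S + 2*S² (z(S) = (S² + S²) + S = 2*S² + S = S + 2*S²)
a(C) = -¼ (a(C) = (C/(-4))/C = (C*(-¼))/C = (-C/4)/C = -¼)
z(v(9)) - a(k(-4)) = -6*(1 + 2*(-6)) - 1*(-¼) = -6*(1 - 12) + ¼ = -6*(-11) + ¼ = 66 + ¼ = 265/4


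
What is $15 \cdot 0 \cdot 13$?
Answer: $0$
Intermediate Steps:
$15 \cdot 0 \cdot 13 = 0 \cdot 13 = 0$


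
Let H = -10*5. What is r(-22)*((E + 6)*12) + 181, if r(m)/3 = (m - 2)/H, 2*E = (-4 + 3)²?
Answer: 7333/25 ≈ 293.32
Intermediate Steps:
H = -50
E = ½ (E = (-4 + 3)²/2 = (½)*(-1)² = (½)*1 = ½ ≈ 0.50000)
r(m) = 3/25 - 3*m/50 (r(m) = 3*((m - 2)/(-50)) = 3*((-2 + m)*(-1/50)) = 3*(1/25 - m/50) = 3/25 - 3*m/50)
r(-22)*((E + 6)*12) + 181 = (3/25 - 3/50*(-22))*((½ + 6)*12) + 181 = (3/25 + 33/25)*((13/2)*12) + 181 = (36/25)*78 + 181 = 2808/25 + 181 = 7333/25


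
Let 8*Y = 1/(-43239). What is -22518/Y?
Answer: 7789246416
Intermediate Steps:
Y = -1/345912 (Y = (⅛)/(-43239) = (⅛)*(-1/43239) = -1/345912 ≈ -2.8909e-6)
-22518/Y = -22518/(-1/345912) = -22518*(-345912) = 7789246416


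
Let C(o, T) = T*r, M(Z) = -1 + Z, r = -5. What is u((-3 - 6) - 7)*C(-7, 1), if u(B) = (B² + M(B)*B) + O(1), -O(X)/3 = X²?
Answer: -2625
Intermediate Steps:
O(X) = -3*X²
u(B) = -3 + B² + B*(-1 + B) (u(B) = (B² + (-1 + B)*B) - 3*1² = (B² + B*(-1 + B)) - 3*1 = (B² + B*(-1 + B)) - 3 = -3 + B² + B*(-1 + B))
C(o, T) = -5*T (C(o, T) = T*(-5) = -5*T)
u((-3 - 6) - 7)*C(-7, 1) = (-3 - ((-3 - 6) - 7) + 2*((-3 - 6) - 7)²)*(-5*1) = (-3 - (-9 - 7) + 2*(-9 - 7)²)*(-5) = (-3 - 1*(-16) + 2*(-16)²)*(-5) = (-3 + 16 + 2*256)*(-5) = (-3 + 16 + 512)*(-5) = 525*(-5) = -2625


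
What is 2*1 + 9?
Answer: 11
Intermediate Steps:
2*1 + 9 = 2 + 9 = 11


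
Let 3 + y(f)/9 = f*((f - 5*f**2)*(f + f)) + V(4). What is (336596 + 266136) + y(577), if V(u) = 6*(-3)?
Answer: -9972296310553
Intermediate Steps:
V(u) = -18
y(f) = -189 + 18*f**2*(f - 5*f**2) (y(f) = -27 + 9*(f*((f - 5*f**2)*(f + f)) - 18) = -27 + 9*(f*((f - 5*f**2)*(2*f)) - 18) = -27 + 9*(f*(2*f*(f - 5*f**2)) - 18) = -27 + 9*(2*f**2*(f - 5*f**2) - 18) = -27 + 9*(-18 + 2*f**2*(f - 5*f**2)) = -27 + (-162 + 18*f**2*(f - 5*f**2)) = -189 + 18*f**2*(f - 5*f**2))
(336596 + 266136) + y(577) = (336596 + 266136) + (-189 - 90*577**4 + 18*577**3) = 602732 + (-189 - 90*110841719041 + 18*192100033) = 602732 + (-189 - 9975754713690 + 3457800594) = 602732 - 9972296913285 = -9972296310553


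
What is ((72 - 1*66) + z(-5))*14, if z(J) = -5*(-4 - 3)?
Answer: 574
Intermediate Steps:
z(J) = 35 (z(J) = -5*(-7) = 35)
((72 - 1*66) + z(-5))*14 = ((72 - 1*66) + 35)*14 = ((72 - 66) + 35)*14 = (6 + 35)*14 = 41*14 = 574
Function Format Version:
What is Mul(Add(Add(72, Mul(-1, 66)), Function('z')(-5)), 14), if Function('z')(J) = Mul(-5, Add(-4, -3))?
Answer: 574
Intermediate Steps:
Function('z')(J) = 35 (Function('z')(J) = Mul(-5, -7) = 35)
Mul(Add(Add(72, Mul(-1, 66)), Function('z')(-5)), 14) = Mul(Add(Add(72, Mul(-1, 66)), 35), 14) = Mul(Add(Add(72, -66), 35), 14) = Mul(Add(6, 35), 14) = Mul(41, 14) = 574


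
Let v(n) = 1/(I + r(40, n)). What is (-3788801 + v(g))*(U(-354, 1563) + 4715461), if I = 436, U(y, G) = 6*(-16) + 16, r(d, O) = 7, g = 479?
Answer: -7914478625228802/443 ≈ -1.7866e+13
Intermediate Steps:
U(y, G) = -80 (U(y, G) = -96 + 16 = -80)
v(n) = 1/443 (v(n) = 1/(436 + 7) = 1/443)
(-3788801 + v(g))*(U(-354, 1563) + 4715461) = (-3788801 + 1/443)*(-80 + 4715461) = -1678438842/443*4715381 = -7914478625228802/443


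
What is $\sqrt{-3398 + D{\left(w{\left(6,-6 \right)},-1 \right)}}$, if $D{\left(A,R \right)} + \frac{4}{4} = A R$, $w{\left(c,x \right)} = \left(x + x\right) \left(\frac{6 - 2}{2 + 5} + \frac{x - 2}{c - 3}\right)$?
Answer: $\frac{i \sqrt{167783}}{7} \approx 58.516 i$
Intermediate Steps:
$w{\left(c,x \right)} = 2 x \left(\frac{4}{7} + \frac{-2 + x}{-3 + c}\right)$
$D{\left(A,R \right)} = -1 + A R$
$\sqrt{-3398 + D{\left(w{\left(6,-6 \right)},-1 \right)}} = \sqrt{-3398 + \left(-1 + \frac{2}{7} \left(-6\right) \frac{1}{-3 + 6} \left(-26 + 4 \cdot 6 + 7 \left(-6\right)\right) \left(-1\right)\right)} = \sqrt{-3398 + \left(-1 + \frac{2}{7} \left(-6\right) \frac{1}{3} \left(-26 + 24 - 42\right) \left(-1\right)\right)} = \sqrt{-3398 + \left(-1 + \frac{2}{7} \left(-6\right) \frac{1}{3} \left(-44\right) \left(-1\right)\right)} = \sqrt{-3398 + \left(-1 + \frac{176}{7} \left(-1\right)\right)} = \sqrt{-3398 - \frac{183}{7}} = \sqrt{- \frac{23969}{7}} = \frac{i \sqrt{167783}}{7}$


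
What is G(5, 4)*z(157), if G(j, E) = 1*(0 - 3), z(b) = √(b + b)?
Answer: -3*√314 ≈ -53.160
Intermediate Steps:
z(b) = √2*√b (z(b) = √(2*b) = √2*√b)
G(j, E) = -3 (G(j, E) = 1*(-3) = -3)
G(5, 4)*z(157) = -3*√2*√157 = -3*√314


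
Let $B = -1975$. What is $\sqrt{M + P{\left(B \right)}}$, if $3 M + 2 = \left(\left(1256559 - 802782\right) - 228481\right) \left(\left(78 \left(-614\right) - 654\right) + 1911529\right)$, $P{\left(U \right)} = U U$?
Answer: $\sqrt{139911439947} \approx 3.7405 \cdot 10^{5}$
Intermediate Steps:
$P{\left(U \right)} = U^{2}$
$M = 139907539322$ ($M = - \frac{2}{3} + \frac{\left(\left(1256559 - 802782\right) - 228481\right) \left(\left(78 \left(-614\right) - 654\right) + 1911529\right)}{3} = - \frac{2}{3} + \frac{\left(453777 - 228481\right) \left(\left(-47892 - 654\right) + 1911529\right)}{3} = - \frac{2}{3} + \frac{225296 \left(-48546 + 1911529\right)}{3} = - \frac{2}{3} + \frac{225296 \cdot 1862983}{3} = - \frac{2}{3} + \frac{1}{3} \cdot 419722617968 = - \frac{2}{3} + \frac{419722617968}{3} = 139907539322$)
$\sqrt{M + P{\left(B \right)}} = \sqrt{139907539322 + \left(-1975\right)^{2}} = \sqrt{139907539322 + 3900625} = \sqrt{139911439947}$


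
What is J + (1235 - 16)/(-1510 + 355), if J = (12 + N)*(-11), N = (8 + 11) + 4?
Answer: -445894/1155 ≈ -386.06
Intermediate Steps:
N = 23 (N = 19 + 4 = 23)
J = -385 (J = (12 + 23)*(-11) = 35*(-11) = -385)
J + (1235 - 16)/(-1510 + 355) = -385 + (1235 - 16)/(-1510 + 355) = -385 + 1219/(-1155) = -385 + 1219*(-1/1155) = -385 - 1219/1155 = -445894/1155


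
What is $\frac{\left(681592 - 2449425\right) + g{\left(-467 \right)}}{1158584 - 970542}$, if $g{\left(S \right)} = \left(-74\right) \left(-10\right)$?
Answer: $- \frac{1767093}{188042} \approx -9.3973$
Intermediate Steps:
$g{\left(S \right)} = 740$
$\frac{\left(681592 - 2449425\right) + g{\left(-467 \right)}}{1158584 - 970542} = \frac{\left(681592 - 2449425\right) + 740}{1158584 - 970542} = \frac{-1767833 + 740}{188042} = \left(-1767093\right) \frac{1}{188042} = - \frac{1767093}{188042}$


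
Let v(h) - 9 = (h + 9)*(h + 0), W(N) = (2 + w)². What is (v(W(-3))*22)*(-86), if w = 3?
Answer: -1625228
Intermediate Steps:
W(N) = 25 (W(N) = (2 + 3)² = 5² = 25)
v(h) = 9 + h*(9 + h) (v(h) = 9 + (h + 9)*(h + 0) = 9 + (9 + h)*h = 9 + h*(9 + h))
(v(W(-3))*22)*(-86) = ((9 + 25² + 9*25)*22)*(-86) = ((9 + 625 + 225)*22)*(-86) = (859*22)*(-86) = 18898*(-86) = -1625228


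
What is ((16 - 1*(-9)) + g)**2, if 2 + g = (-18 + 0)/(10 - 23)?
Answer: 100489/169 ≈ 594.61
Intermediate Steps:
g = -8/13 (g = -2 + (-18 + 0)/(10 - 23) = -2 - 18/(-13) = -2 - 18*(-1/13) = -2 + 18/13 = -8/13 ≈ -0.61539)
((16 - 1*(-9)) + g)**2 = ((16 - 1*(-9)) - 8/13)**2 = ((16 + 9) - 8/13)**2 = (25 - 8/13)**2 = (317/13)**2 = 100489/169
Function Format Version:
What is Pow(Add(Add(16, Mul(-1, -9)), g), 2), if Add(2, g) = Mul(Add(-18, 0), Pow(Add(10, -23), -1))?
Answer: Rational(100489, 169) ≈ 594.61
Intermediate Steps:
g = Rational(-8, 13) (g = Add(-2, Mul(Add(-18, 0), Pow(Add(10, -23), -1))) = Add(-2, Mul(-18, Pow(-13, -1))) = Add(-2, Mul(-18, Rational(-1, 13))) = Add(-2, Rational(18, 13)) = Rational(-8, 13) ≈ -0.61539)
Pow(Add(Add(16, Mul(-1, -9)), g), 2) = Pow(Add(Add(16, Mul(-1, -9)), Rational(-8, 13)), 2) = Pow(Add(Add(16, 9), Rational(-8, 13)), 2) = Pow(Add(25, Rational(-8, 13)), 2) = Pow(Rational(317, 13), 2) = Rational(100489, 169)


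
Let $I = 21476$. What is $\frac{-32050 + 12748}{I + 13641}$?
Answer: $- \frac{19302}{35117} \approx -0.54965$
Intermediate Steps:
$\frac{-32050 + 12748}{I + 13641} = \frac{-32050 + 12748}{21476 + 13641} = - \frac{19302}{35117}$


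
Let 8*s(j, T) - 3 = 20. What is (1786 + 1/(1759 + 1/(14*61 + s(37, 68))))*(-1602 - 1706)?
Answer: -71239470100204/12057953 ≈ -5.9081e+6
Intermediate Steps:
s(j, T) = 23/8 (s(j, T) = 3/8 + (⅛)*20 = 3/8 + 5/2 = 23/8)
(1786 + 1/(1759 + 1/(14*61 + s(37, 68))))*(-1602 - 1706) = (1786 + 1/(1759 + 1/(14*61 + 23/8)))*(-1602 - 1706) = (1786 + 1/(1759 + 1/(854 + 23/8)))*(-3308) = (1786 + 1/(1759 + 1/(6855/8)))*(-3308) = (1786 + 1/(1759 + 8/6855))*(-3308) = (1786 + 1/(12057953/6855))*(-3308) = (1786 + 6855/12057953)*(-3308) = (21535510913/12057953)*(-3308) = -71239470100204/12057953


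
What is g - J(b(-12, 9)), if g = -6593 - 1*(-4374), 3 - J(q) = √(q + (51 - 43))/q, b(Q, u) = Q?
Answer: -2222 - I/6 ≈ -2222.0 - 0.16667*I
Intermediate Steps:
J(q) = 3 - √(8 + q)/q (J(q) = 3 - √(q + (51 - 43))/q = 3 - √(q + 8)/q = 3 - √(8 + q)/q)
g = -2219 (g = -6593 + 4374 = -2219)
g - J(b(-12, 9)) = -2219 - (3 - 1*√(8 - 12)/(-12)) = -2219 - (3 - 1*(-1/12)*√(-4)) = -2219 - (3 - 1*(-1/12)*2*I) = -2219 - (3 + I/6) = -2219 + (-3 - I/6) = -2222 - I/6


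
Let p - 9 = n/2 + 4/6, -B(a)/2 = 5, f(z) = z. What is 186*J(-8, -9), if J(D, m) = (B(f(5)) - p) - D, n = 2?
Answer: -2356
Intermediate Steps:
B(a) = -10 (B(a) = -2*5 = -10)
p = 32/3 (p = 9 + (2/2 + 4/6) = 9 + (2*(1/2) + 4*(1/6)) = 9 + (1 + 2/3) = 9 + 5/3 = 32/3 ≈ 10.667)
J(D, m) = -62/3 - D (J(D, m) = (-10 - 1*32/3) - D = (-10 - 32/3) - D = -62/3 - D)
186*J(-8, -9) = 186*(-62/3 - 1*(-8)) = 186*(-62/3 + 8) = 186*(-38/3) = -2356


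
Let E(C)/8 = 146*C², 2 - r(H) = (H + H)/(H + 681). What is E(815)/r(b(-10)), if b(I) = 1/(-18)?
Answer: 2377290500900/6129 ≈ 3.8788e+8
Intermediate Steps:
b(I) = -1/18
r(H) = 2 - 2*H/(681 + H) (r(H) = 2 - (H + H)/(H + 681) = 2 - 2*H/(681 + H))
E(C) = 1168*C² (E(C) = 8*(146*C²) = 1168*C²)
E(815)/r(b(-10)) = (1168*815²)/((1362/(681 - 1/18))) = (1168*664225)/((1362/(12257/18))) = 775814800/((1362*(18/12257))) = 775814800/(24516/12257) = 775814800*(12257/24516) = 2377290500900/6129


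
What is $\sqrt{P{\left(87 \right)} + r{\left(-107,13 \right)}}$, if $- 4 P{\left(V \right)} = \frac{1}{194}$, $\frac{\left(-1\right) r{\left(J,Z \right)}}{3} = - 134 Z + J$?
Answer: $\frac{\sqrt{835067374}}{388} \approx 74.478$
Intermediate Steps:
$r{\left(J,Z \right)} = - 3 J + 402 Z$ ($r{\left(J,Z \right)} = - 3 \left(- 134 Z + J\right) = - 3 \left(J - 134 Z\right) = - 3 J + 402 Z$)
$P{\left(V \right)} = - \frac{1}{776}$ ($P{\left(V \right)} = - \frac{1}{4 \cdot 194} = \left(- \frac{1}{4}\right) \frac{1}{194} = - \frac{1}{776}$)
$\sqrt{P{\left(87 \right)} + r{\left(-107,13 \right)}} = \sqrt{- \frac{1}{776} + \left(\left(-3\right) \left(-107\right) + 402 \cdot 13\right)} = \sqrt{- \frac{1}{776} + \left(321 + 5226\right)} = \sqrt{- \frac{1}{776} + 5547} = \sqrt{\frac{4304471}{776}} = \frac{\sqrt{835067374}}{388}$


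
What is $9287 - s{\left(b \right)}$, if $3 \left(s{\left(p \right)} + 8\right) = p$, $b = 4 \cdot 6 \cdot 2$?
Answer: $9279$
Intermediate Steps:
$b = 48$ ($b = 24 \cdot 2 = 48$)
$s{\left(p \right)} = -8 + \frac{p}{3}$
$9287 - s{\left(b \right)} = 9287 - \left(-8 + \frac{1}{3} \cdot 48\right) = 9287 - \left(-8 + 16\right) = 9287 - 8 = 9279$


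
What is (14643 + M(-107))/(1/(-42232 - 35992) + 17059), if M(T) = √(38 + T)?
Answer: 1145434032/1334423215 + 78224*I*√69/1334423215 ≈ 0.85837 + 0.00048694*I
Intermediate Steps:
(14643 + M(-107))/(1/(-42232 - 35992) + 17059) = (14643 + √(38 - 107))/(1/(-42232 - 35992) + 17059) = (14643 + √(-69))/(1/(-78224) + 17059) = (14643 + I*√69)/(-1/78224 + 17059) = (14643 + I*√69)/(1334423215/78224) = (14643 + I*√69)*(78224/1334423215) = 1145434032/1334423215 + 78224*I*√69/1334423215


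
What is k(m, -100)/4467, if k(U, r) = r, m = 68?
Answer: -100/4467 ≈ -0.022386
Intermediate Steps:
k(m, -100)/4467 = -100/4467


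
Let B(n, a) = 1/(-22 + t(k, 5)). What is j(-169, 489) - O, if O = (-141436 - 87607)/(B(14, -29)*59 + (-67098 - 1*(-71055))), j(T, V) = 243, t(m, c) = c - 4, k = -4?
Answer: 24988137/83038 ≈ 300.92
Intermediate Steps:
t(m, c) = -4 + c
B(n, a) = -1/21 (B(n, a) = 1/(-22 + (-4 + 5)) = 1/(-22 + 1) = 1/(-21) = -1/21)
O = -4809903/83038 (O = (-141436 - 87607)/(-1/21*59 + (-67098 - 1*(-71055))) = -229043/(-59/21 + (-67098 + 71055)) = -229043/(-59/21 + 3957) = -229043/83038/21 = -229043*21/83038 = -4809903/83038 ≈ -57.924)
j(-169, 489) - O = 243 - 1*(-4809903/83038) = 243 + 4809903/83038 = 24988137/83038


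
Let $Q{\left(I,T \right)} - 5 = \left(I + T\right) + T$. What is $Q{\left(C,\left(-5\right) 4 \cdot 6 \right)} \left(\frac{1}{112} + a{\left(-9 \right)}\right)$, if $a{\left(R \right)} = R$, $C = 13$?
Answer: $\frac{111777}{56} \approx 1996.0$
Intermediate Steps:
$Q{\left(I,T \right)} = 5 + I + 2 T$ ($Q{\left(I,T \right)} = 5 + \left(\left(I + T\right) + T\right) = 5 + \left(I + 2 T\right) = 5 + I + 2 T$)
$Q{\left(C,\left(-5\right) 4 \cdot 6 \right)} \left(\frac{1}{112} + a{\left(-9 \right)}\right) = \left(5 + 13 + 2 \left(-5\right) 4 \cdot 6\right) \left(\frac{1}{112} - 9\right) = \left(5 + 13 + 2 \left(\left(-20\right) 6\right)\right) \left(\frac{1}{112} - 9\right) = \left(5 + 13 + 2 \left(-120\right)\right) \left(- \frac{1007}{112}\right) = \left(5 + 13 - 240\right) \left(- \frac{1007}{112}\right) = \left(-222\right) \left(- \frac{1007}{112}\right) = \frac{111777}{56}$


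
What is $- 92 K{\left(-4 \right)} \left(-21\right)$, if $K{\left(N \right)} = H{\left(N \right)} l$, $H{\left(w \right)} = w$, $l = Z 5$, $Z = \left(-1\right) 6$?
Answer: $231840$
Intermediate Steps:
$Z = -6$
$l = -30$ ($l = \left(-6\right) 5 = -30$)
$K{\left(N \right)} = - 30 N$ ($K{\left(N \right)} = N \left(-30\right) = - 30 N$)
$- 92 K{\left(-4 \right)} \left(-21\right) = - 92 \left(\left(-30\right) \left(-4\right)\right) \left(-21\right) = \left(-92\right) 120 \left(-21\right) = \left(-11040\right) \left(-21\right) = 231840$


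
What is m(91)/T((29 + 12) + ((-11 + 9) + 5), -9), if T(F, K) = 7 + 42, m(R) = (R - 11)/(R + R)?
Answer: 40/4459 ≈ 0.0089706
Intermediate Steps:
m(R) = (-11 + R)/(2*R) (m(R) = (-11 + R)/((2*R)) = (-11 + R)*(1/(2*R)) = (-11 + R)/(2*R))
T(F, K) = 49
m(91)/T((29 + 12) + ((-11 + 9) + 5), -9) = ((½)*(-11 + 91)/91)/49 = ((½)*(1/91)*80)*(1/49) = (40/91)*(1/49) = 40/4459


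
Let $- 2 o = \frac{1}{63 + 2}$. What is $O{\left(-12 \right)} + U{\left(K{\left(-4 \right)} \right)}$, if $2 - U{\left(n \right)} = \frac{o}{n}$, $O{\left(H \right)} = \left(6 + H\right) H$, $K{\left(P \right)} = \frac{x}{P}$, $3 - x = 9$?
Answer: $\frac{14431}{195} \approx 74.005$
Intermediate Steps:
$x = -6$ ($x = 3 - 9 = -6$)
$K{\left(P \right)} = - \frac{6}{P}$
$O{\left(H \right)} = H \left(6 + H\right)$
$o = - \frac{1}{130}$ ($o = - \frac{1}{2 \left(63 + 2\right)} = - \frac{1}{2 \cdot 65} = \left(- \frac{1}{2}\right) \frac{1}{65} = - \frac{1}{130} \approx -0.0076923$)
$U{\left(n \right)} = 2 + \frac{1}{130 n}$ ($U{\left(n \right)} = 2 - - \frac{1}{130 n} = 2 + \frac{1}{130 n}$)
$O{\left(-12 \right)} + U{\left(K{\left(-4 \right)} \right)} = - 12 \left(6 - 12\right) + \left(2 + \frac{1}{130 \left(- \frac{6}{-4}\right)}\right) = \left(-12\right) \left(-6\right) + \left(2 + \frac{1}{130 \left(\left(-6\right) \left(- \frac{1}{4}\right)\right)}\right) = 72 + \left(2 + \frac{1}{130 \cdot \frac{3}{2}}\right) = 72 + \left(2 + \frac{1}{130} \cdot \frac{2}{3}\right) = 72 + \left(2 + \frac{1}{195}\right) = 72 + \frac{391}{195} = \frac{14431}{195}$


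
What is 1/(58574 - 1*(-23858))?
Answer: 1/82432 ≈ 1.2131e-5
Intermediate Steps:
1/(58574 - 1*(-23858)) = 1/(58574 + 23858) = 1/82432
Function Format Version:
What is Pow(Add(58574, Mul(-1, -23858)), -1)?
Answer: Rational(1, 82432) ≈ 1.2131e-5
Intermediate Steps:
Pow(Add(58574, Mul(-1, -23858)), -1) = Pow(Add(58574, 23858), -1) = Pow(82432, -1) = Rational(1, 82432)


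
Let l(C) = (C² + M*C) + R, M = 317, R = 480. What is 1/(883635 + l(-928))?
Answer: 1/1451123 ≈ 6.8912e-7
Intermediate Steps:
l(C) = 480 + C² + 317*C (l(C) = (C² + 317*C) + 480 = 480 + C² + 317*C)
1/(883635 + l(-928)) = 1/(883635 + (480 + (-928)² + 317*(-928))) = 1/(883635 + (480 + 861184 - 294176)) = 1/(883635 + 567488) = 1/1451123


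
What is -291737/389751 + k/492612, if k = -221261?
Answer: -76649947685/63998673204 ≈ -1.1977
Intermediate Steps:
-291737/389751 + k/492612 = -291737/389751 - 221261/492612 = -76649947685/63998673204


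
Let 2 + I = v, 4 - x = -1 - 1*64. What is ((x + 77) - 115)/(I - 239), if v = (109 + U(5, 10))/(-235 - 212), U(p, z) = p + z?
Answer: -13857/107851 ≈ -0.12848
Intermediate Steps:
x = 69 (x = 4 - (-1 - 1*64) = 4 - (-1 - 64) = 4 - 1*(-65) = 4 + 65 = 69)
v = -124/447 (v = (109 + (5 + 10))/(-235 - 212) = (109 + 15)/(-447) = 124*(-1/447) = -124/447 ≈ -0.27740)
I = -1018/447 (I = -2 - 124/447 = -1018/447 ≈ -2.2774)
((x + 77) - 115)/(I - 239) = ((69 + 77) - 115)/(-1018/447 - 239) = (146 - 115)/(-107851/447) = 31*(-447/107851) = -13857/107851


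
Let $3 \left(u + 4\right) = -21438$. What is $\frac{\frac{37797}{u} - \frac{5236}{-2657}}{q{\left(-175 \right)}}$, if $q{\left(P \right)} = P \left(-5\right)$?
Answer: $- \frac{62989229}{16622856250} \approx -0.0037893$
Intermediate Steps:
$u = -7150$ ($u = -4 + \frac{1}{3} \left(-21438\right) = -4 - 7146 = -7150$)
$q{\left(P \right)} = - 5 P$
$\frac{\frac{37797}{u} - \frac{5236}{-2657}}{q{\left(-175 \right)}} = \frac{\frac{37797}{-7150} - \frac{5236}{-2657}}{\left(-5\right) \left(-175\right)} = \frac{37797 \left(- \frac{1}{7150}\right) - - \frac{5236}{2657}}{875} = \left(- \frac{37797}{7150} + \frac{5236}{2657}\right) \frac{1}{875} = \left(- \frac{62989229}{18997550}\right) \frac{1}{875} = - \frac{62989229}{16622856250}$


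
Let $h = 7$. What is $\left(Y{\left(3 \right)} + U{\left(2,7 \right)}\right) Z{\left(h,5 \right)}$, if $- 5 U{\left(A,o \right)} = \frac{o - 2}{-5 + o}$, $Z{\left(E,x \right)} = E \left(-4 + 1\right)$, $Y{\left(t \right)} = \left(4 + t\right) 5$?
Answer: $- \frac{1449}{2} \approx -724.5$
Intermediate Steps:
$Y{\left(t \right)} = 20 + 5 t$
$Z{\left(E,x \right)} = - 3 E$ ($Z{\left(E,x \right)} = E \left(-3\right) = - 3 E$)
$U{\left(A,o \right)} = - \frac{-2 + o}{5 \left(-5 + o\right)}$ ($U{\left(A,o \right)} = - \frac{\left(o - 2\right) \frac{1}{-5 + o}}{5} = - \frac{\left(-2 + o\right) \frac{1}{-5 + o}}{5} = - \frac{\frac{1}{-5 + o} \left(-2 + o\right)}{5} = - \frac{-2 + o}{5 \left(-5 + o\right)}$)
$\left(Y{\left(3 \right)} + U{\left(2,7 \right)}\right) Z{\left(h,5 \right)} = \left(\left(20 + 5 \cdot 3\right) + \frac{2 - 7}{5 \left(-5 + 7\right)}\right) \left(\left(-3\right) 7\right) = \left(\left(20 + 15\right) + \frac{2 - 7}{5 \cdot 2}\right) \left(-21\right) = \left(35 + \frac{1}{5} \cdot \frac{1}{2} \left(-5\right)\right) \left(-21\right) = \left(35 - \frac{1}{2}\right) \left(-21\right) = \frac{69}{2} \left(-21\right) = - \frac{1449}{2}$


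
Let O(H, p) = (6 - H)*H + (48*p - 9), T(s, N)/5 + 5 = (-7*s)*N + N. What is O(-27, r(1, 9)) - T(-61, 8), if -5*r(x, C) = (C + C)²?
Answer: -105527/5 ≈ -21105.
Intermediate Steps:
r(x, C) = -4*C²/5 (r(x, C) = -(C + C)²/5 = -4*C²/5)
T(s, N) = -25 + 5*N - 35*N*s (T(s, N) = -25 + 5*((-7*s)*N + N) = -25 + 5*(-7*N*s + N) = -25 + 5*(N - 7*N*s) = -25 + (5*N - 35*N*s) = -25 + 5*N - 35*N*s)
O(H, p) = -9 + 48*p + H*(6 - H) (O(H, p) = H*(6 - H) + (-9 + 48*p) = -9 + 48*p + H*(6 - H))
O(-27, r(1, 9)) - T(-61, 8) = (-9 - 1*(-27)² + 6*(-27) + 48*(-⅘*9²)) - (-25 + 5*8 - 35*8*(-61)) = (-9 - 1*729 - 162 + 48*(-⅘*81)) - (-25 + 40 + 17080) = (-9 - 729 - 162 + 48*(-324/5)) - 1*17095 = (-9 - 729 - 162 - 15552/5) - 17095 = -20052/5 - 17095 = -105527/5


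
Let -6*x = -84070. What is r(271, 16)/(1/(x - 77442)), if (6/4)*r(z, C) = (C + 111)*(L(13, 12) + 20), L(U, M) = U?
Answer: -531673054/3 ≈ -1.7722e+8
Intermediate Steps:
x = 42035/3 (x = -1/6*(-84070) = 42035/3 ≈ 14012.)
r(z, C) = 2442 + 22*C (r(z, C) = 2*((C + 111)*(13 + 20))/3 = 2*((111 + C)*33)/3 = 2*(3663 + 33*C)/3 = 2442 + 22*C)
r(271, 16)/(1/(x - 77442)) = (2442 + 22*16)/(1/(42035/3 - 77442)) = (2442 + 352)/(1/(-190291/3)) = 2794/(-3/190291) = 2794*(-190291/3) = -531673054/3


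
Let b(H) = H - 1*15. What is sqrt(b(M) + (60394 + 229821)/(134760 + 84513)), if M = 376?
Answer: 2*sqrt(4355187608166)/219273 ≈ 19.035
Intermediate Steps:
b(H) = -15 + H (b(H) = H - 15 = -15 + H)
sqrt(b(M) + (60394 + 229821)/(134760 + 84513)) = sqrt((-15 + 376) + (60394 + 229821)/(134760 + 84513)) = sqrt(361 + 290215/219273) = sqrt(79447768/219273) = 2*sqrt(4355187608166)/219273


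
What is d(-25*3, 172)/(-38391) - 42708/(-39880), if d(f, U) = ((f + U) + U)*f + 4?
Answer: 611005577/382758270 ≈ 1.5963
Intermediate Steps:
d(f, U) = 4 + f*(f + 2*U) (d(f, U) = ((U + f) + U)*f + 4 = (f + 2*U)*f + 4 = f*(f + 2*U) + 4 = 4 + f*(f + 2*U))
d(-25*3, 172)/(-38391) - 42708/(-39880) = (4 + (-25*3)² + 2*172*(-25*3))/(-38391) - 42708/(-39880) = (4 + (-75)² + 2*172*(-75))*(-1/38391) - 42708*(-1/39880) = (4 + 5625 - 25800)*(-1/38391) + 10677/9970 = -20171*(-1/38391) + 10677/9970 = 20171/38391 + 10677/9970 = 611005577/382758270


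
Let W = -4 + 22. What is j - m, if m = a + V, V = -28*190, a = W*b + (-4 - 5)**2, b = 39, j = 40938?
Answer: 45475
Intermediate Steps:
W = 18
a = 783 (a = 18*39 + (-4 - 5)**2 = 702 + (-9)**2 = 702 + 81 = 783)
V = -5320
m = -4537 (m = 783 - 5320 = -4537)
j - m = 40938 - 1*(-4537) = 40938 + 4537 = 45475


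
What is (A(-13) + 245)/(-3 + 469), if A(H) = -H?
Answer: 129/233 ≈ 0.55365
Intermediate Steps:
(A(-13) + 245)/(-3 + 469) = (-1*(-13) + 245)/(-3 + 469) = (13 + 245)/466 = 258*(1/466) = 129/233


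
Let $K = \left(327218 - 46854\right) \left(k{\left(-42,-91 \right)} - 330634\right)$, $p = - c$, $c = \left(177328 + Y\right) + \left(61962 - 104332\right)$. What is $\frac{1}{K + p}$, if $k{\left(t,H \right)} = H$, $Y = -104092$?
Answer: $- \frac{1}{92723414766} \approx -1.0785 \cdot 10^{-11}$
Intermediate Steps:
$c = 30866$ ($c = \left(177328 - 104092\right) + \left(61962 - 104332\right) = 73236 + \left(61962 - 104332\right) = 73236 - 42370 = 30866$)
$p = -30866$ ($p = \left(-1\right) 30866 = -30866$)
$K = -92723383900$ ($K = \left(327218 - 46854\right) \left(-91 - 330634\right) = 280364 \left(-330725\right) = -92723383900$)
$\frac{1}{K + p} = \frac{1}{-92723383900 - 30866} = \frac{1}{-92723414766} = - \frac{1}{92723414766}$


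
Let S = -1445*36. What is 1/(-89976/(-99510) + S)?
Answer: -16585/862736704 ≈ -1.9224e-5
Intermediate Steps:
S = -52020
1/(-89976/(-99510) + S) = 1/(-89976/(-99510) - 52020) = 1/(-89976*(-1/99510) - 52020) = 1/(14996/16585 - 52020) = 1/(-862736704/16585) = -16585/862736704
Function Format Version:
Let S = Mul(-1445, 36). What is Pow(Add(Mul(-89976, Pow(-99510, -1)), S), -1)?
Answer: Rational(-16585, 862736704) ≈ -1.9224e-5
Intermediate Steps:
S = -52020
Pow(Add(Mul(-89976, Pow(-99510, -1)), S), -1) = Pow(Add(Mul(-89976, Pow(-99510, -1)), -52020), -1) = Pow(Add(Mul(-89976, Rational(-1, 99510)), -52020), -1) = Pow(Add(Rational(14996, 16585), -52020), -1) = Pow(Rational(-862736704, 16585), -1) = Rational(-16585, 862736704)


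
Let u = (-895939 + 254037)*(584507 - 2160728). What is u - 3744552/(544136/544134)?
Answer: 68817945597008568/68017 ≈ 1.0118e+12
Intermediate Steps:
u = 1011779412342 (u = -641902*(-1576221) = 1011779412342)
u - 3744552/(544136/544134) = 1011779412342 - 3744552/(544136/544134) = 1011779412342 - 3744552/(544136*(1/544134)) = 1011779412342 - 3744552/272068/272067 = 1011779412342 - 3744552*272067/272068 = 1011779412342 - 1*254692257246/68017 = 1011779412342 - 254692257246/68017 = 68817945597008568/68017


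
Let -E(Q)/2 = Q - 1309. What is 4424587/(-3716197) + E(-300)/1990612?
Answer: -4397838627649/3698753171282 ≈ -1.1890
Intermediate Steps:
E(Q) = 2618 - 2*Q (E(Q) = -2*(Q - 1309) = -2*(-1309 + Q) = 2618 - 2*Q)
4424587/(-3716197) + E(-300)/1990612 = 4424587/(-3716197) + (2618 - 2*(-300))/1990612 = 4424587*(-1/3716197) + (2618 + 600)*(1/1990612) = -4424587/3716197 + 3218*(1/1990612) = -4424587/3716197 + 1609/995306 = -4397838627649/3698753171282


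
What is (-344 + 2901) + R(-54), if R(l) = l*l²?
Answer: -154907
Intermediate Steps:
R(l) = l³
(-344 + 2901) + R(-54) = (-344 + 2901) + (-54)³ = 2557 - 157464 = -154907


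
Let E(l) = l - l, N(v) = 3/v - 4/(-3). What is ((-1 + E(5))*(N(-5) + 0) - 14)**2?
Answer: 48841/225 ≈ 217.07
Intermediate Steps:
N(v) = 4/3 + 3/v (N(v) = 3/v - 4*(-1/3) = 3/v + 4/3 = 4/3 + 3/v)
E(l) = 0
((-1 + E(5))*(N(-5) + 0) - 14)**2 = ((-1 + 0)*((4/3 + 3/(-5)) + 0) - 14)**2 = (-((4/3 + 3*(-1/5)) + 0) - 14)**2 = (-((4/3 - 3/5) + 0) - 14)**2 = (-(11/15 + 0) - 14)**2 = (-1*11/15 - 14)**2 = (-11/15 - 14)**2 = (-221/15)**2 = 48841/225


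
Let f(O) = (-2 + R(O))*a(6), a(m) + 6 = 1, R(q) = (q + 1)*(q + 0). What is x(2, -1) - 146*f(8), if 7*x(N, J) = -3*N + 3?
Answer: 357697/7 ≈ 51100.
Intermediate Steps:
R(q) = q*(1 + q) (R(q) = (1 + q)*q = q*(1 + q))
a(m) = -5 (a(m) = -6 + 1 = -5)
f(O) = 10 - 5*O*(1 + O) (f(O) = (-2 + O*(1 + O))*(-5) = 10 - 5*O*(1 + O))
x(N, J) = 3/7 - 3*N/7 (x(N, J) = (-3*N + 3)/7 = (3 - 3*N)/7 = 3/7 - 3*N/7)
x(2, -1) - 146*f(8) = (3/7 - 3/7*2) - 146*(10 - 5*8*(1 + 8)) = (3/7 - 6/7) - 146*(10 - 5*8*9) = -3/7 - 146*(10 - 360) = -3/7 - 146*(-350) = -3/7 + 51100 = 357697/7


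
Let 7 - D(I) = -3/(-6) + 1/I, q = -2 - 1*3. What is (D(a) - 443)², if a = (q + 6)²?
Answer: 765625/4 ≈ 1.9141e+5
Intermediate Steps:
q = -5 (q = -2 - 3 = -5)
a = 1 (a = (-5 + 6)² = 1² = 1)
D(I) = 13/2 - 1/I (D(I) = 7 - (-3/(-6) + 1/I) = 7 - (-3*(-⅙) + 1/I) = 7 - (½ + 1/I) = 7 + (-½ - 1/I) = 13/2 - 1/I)
(D(a) - 443)² = ((13/2 - 1/1) - 443)² = ((13/2 - 1*1) - 443)² = ((13/2 - 1) - 443)² = (11/2 - 443)² = (-875/2)² = 765625/4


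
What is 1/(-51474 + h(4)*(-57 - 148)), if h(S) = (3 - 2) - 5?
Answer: -1/50654 ≈ -1.9742e-5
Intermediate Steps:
h(S) = -4 (h(S) = 1 - 5 = -4)
1/(-51474 + h(4)*(-57 - 148)) = 1/(-51474 - 4*(-57 - 148)) = 1/(-51474 - 4*(-205)) = 1/(-51474 + 820) = 1/(-50654) = -1/50654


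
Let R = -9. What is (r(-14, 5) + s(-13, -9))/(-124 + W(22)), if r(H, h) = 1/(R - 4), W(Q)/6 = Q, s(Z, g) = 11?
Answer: 71/52 ≈ 1.3654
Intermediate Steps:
W(Q) = 6*Q
r(H, h) = -1/13 (r(H, h) = 1/(-9 - 4) = 1/(-13) = -1/13)
(r(-14, 5) + s(-13, -9))/(-124 + W(22)) = (-1/13 + 11)/(-124 + 6*22) = 142/(13*(-124 + 132)) = (142/13)/8 = (142/13)*(⅛) = 71/52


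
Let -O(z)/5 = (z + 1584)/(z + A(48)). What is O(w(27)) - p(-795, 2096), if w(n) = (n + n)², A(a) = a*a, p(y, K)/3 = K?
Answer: -182477/29 ≈ -6292.3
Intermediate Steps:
p(y, K) = 3*K
A(a) = a²
w(n) = 4*n² (w(n) = (2*n)² = 4*n²)
O(z) = -5*(1584 + z)/(2304 + z) (O(z) = -5*(z + 1584)/(z + 48²) = -5*(1584 + z)/(z + 2304) = -5*(1584 + z)/(2304 + z))
O(w(27)) - p(-795, 2096) = 5*(-1584 - 4*27²)/(2304 + 4*27²) - 3*2096 = 5*(-1584 - 4*729)/(2304 + 4*729) - 1*6288 = 5*(-1584 - 1*2916)/(2304 + 2916) - 6288 = 5*(-1584 - 2916)/5220 - 6288 = 5*(1/5220)*(-4500) - 6288 = -125/29 - 6288 = -182477/29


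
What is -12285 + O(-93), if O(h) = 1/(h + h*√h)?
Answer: (-12285*√93 + 1142506*I/93)/(√93 - I) ≈ -12285.0 + 0.0011024*I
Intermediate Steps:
O(h) = 1/(h + h^(3/2))
-12285 + O(-93) = -12285 + 1/(-93 + (-93)^(3/2)) = -12285 + 1/(-93 - 93*I*√93)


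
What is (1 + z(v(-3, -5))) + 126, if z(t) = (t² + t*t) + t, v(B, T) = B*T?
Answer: 592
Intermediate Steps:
z(t) = t + 2*t² (z(t) = (t² + t²) + t = 2*t² + t = t + 2*t²)
(1 + z(v(-3, -5))) + 126 = (1 + (-3*(-5))*(1 + 2*(-3*(-5)))) + 126 = (1 + 15*(1 + 2*15)) + 126 = (1 + 15*(1 + 30)) + 126 = (1 + 15*31) + 126 = (1 + 465) + 126 = 466 + 126 = 592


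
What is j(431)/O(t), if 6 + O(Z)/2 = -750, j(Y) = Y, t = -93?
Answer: -431/1512 ≈ -0.28505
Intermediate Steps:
O(Z) = -1512 (O(Z) = -12 + 2*(-750) = -12 - 1500 = -1512)
j(431)/O(t) = 431/(-1512) = 431*(-1/1512) = -431/1512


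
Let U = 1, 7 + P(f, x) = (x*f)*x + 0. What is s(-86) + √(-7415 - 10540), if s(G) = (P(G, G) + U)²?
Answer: 404574867844 + 3*I*√1995 ≈ 4.0457e+11 + 134.0*I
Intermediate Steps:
P(f, x) = -7 + f*x² (P(f, x) = -7 + ((x*f)*x + 0) = -7 + ((f*x)*x + 0) = -7 + (f*x² + 0) = -7 + f*x²)
s(G) = (-6 + G³)² (s(G) = ((-7 + G*G²) + 1)² = ((-7 + G³) + 1)² = (-6 + G³)²)
s(-86) + √(-7415 - 10540) = (-6 + (-86)³)² + √(-7415 - 10540) = (-6 - 636056)² + √(-17955) = (-636062)² + 3*I*√1995 = 404574867844 + 3*I*√1995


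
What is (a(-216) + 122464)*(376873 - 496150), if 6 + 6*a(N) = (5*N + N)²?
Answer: -47996945523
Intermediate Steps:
a(N) = -1 + 6*N² (a(N) = -1 + (5*N + N)²/6 = -1 + (6*N)²/6 = -1 + (36*N²)/6 = -1 + 6*N²)
(a(-216) + 122464)*(376873 - 496150) = ((-1 + 6*(-216)²) + 122464)*(376873 - 496150) = ((-1 + 6*46656) + 122464)*(-119277) = ((-1 + 279936) + 122464)*(-119277) = (279935 + 122464)*(-119277) = 402399*(-119277) = -47996945523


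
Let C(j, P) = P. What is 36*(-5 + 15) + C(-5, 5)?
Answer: 365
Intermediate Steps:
36*(-5 + 15) + C(-5, 5) = 36*(-5 + 15) + 5 = 36*10 + 5 = 360 + 5 = 365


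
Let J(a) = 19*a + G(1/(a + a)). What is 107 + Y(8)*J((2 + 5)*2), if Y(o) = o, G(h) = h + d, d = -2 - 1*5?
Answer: 15255/7 ≈ 2179.3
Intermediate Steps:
d = -7 (d = -2 - 5 = -7)
G(h) = -7 + h (G(h) = h - 7 = -7 + h)
J(a) = -7 + 1/(2*a) + 19*a (J(a) = 19*a + (-7 + 1/(a + a)) = 19*a + (-7 + 1/(2*a)) = -7 + 1/(2*a) + 19*a)
107 + Y(8)*J((2 + 5)*2) = 107 + 8*(-7 + 1/(2*(((2 + 5)*2))) + 19*((2 + 5)*2)) = 107 + 8*(-7 + 1/(2*((7*2))) + 19*(7*2)) = 107 + 8*(-7 + (½)/14 + 19*14) = 107 + 8*(-7 + (½)*(1/14) + 266) = 107 + 8*(-7 + 1/28 + 266) = 107 + 8*(7253/28) = 107 + 14506/7 = 15255/7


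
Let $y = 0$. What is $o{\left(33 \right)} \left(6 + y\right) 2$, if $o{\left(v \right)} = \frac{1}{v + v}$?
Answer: $\frac{2}{11} \approx 0.18182$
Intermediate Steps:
$o{\left(v \right)} = \frac{1}{2 v}$
$o{\left(33 \right)} \left(6 + y\right) 2 = \frac{1}{2 \cdot 33} \left(6 + 0\right) 2 = \frac{1}{2} \cdot \frac{1}{33} \cdot 6 \cdot 2 = \frac{1}{66} \cdot 12 = \frac{2}{11}$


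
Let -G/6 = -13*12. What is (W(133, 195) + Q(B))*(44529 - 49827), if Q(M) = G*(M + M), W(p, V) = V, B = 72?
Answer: -715118742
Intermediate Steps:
G = 936 (G = -(-78)*12 = -6*(-156) = 936)
Q(M) = 1872*M (Q(M) = 936*(M + M) = 936*(2*M) = 1872*M)
(W(133, 195) + Q(B))*(44529 - 49827) = (195 + 1872*72)*(44529 - 49827) = (195 + 134784)*(-5298) = 134979*(-5298) = -715118742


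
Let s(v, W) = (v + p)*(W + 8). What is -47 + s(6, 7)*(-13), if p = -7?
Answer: 148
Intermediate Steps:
s(v, W) = (-7 + v)*(8 + W) (s(v, W) = (v - 7)*(W + 8) = (-7 + v)*(8 + W))
-47 + s(6, 7)*(-13) = -47 + (-56 - 7*7 + 8*6 + 7*6)*(-13) = -47 + (-56 - 49 + 48 + 42)*(-13) = -47 - 15*(-13) = -47 + 195 = 148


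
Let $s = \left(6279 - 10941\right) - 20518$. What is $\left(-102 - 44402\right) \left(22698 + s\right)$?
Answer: $110458928$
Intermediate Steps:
$s = -25180$ ($s = \left(6279 - 10941\right) - 20518 = -4662 - 20518 = -25180$)
$\left(-102 - 44402\right) \left(22698 + s\right) = \left(-102 - 44402\right) \left(22698 - 25180\right) = \left(-44504\right) \left(-2482\right) = 110458928$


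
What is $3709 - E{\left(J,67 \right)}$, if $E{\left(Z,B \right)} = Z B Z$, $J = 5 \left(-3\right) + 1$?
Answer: $-9423$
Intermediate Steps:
$J = -14$ ($J = -15 + 1 = -14$)
$E{\left(Z,B \right)} = B Z^{2}$ ($E{\left(Z,B \right)} = B Z Z = B Z^{2}$)
$3709 - E{\left(J,67 \right)} = 3709 - 67 \left(-14\right)^{2} = 3709 - 67 \cdot 196 = 3709 - 13132 = -9423$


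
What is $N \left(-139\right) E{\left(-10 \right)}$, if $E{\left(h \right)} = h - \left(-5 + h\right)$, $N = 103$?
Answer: $-71585$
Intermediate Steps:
$E{\left(h \right)} = 5$ ($E{\left(h \right)} = h - \left(-5 + h\right) = 5$)
$N \left(-139\right) E{\left(-10 \right)} = 103 \left(-139\right) 5 = \left(-14317\right) 5 = -71585$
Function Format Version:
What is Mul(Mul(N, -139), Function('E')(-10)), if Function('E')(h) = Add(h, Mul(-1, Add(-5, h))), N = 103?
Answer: -71585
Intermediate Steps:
Function('E')(h) = 5 (Function('E')(h) = Add(h, Add(5, Mul(-1, h))) = 5)
Mul(Mul(N, -139), Function('E')(-10)) = Mul(Mul(103, -139), 5) = Mul(-14317, 5) = -71585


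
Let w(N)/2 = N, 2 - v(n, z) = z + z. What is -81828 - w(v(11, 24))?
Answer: -81736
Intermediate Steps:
v(n, z) = 2 - 2*z (v(n, z) = 2 - (z + z) = 2 - 2*z)
w(N) = 2*N
-81828 - w(v(11, 24)) = -81828 - 2*(2 - 2*24) = -81828 - 2*(2 - 48) = -81828 - 2*(-46) = -81828 - 1*(-92) = -81828 + 92 = -81736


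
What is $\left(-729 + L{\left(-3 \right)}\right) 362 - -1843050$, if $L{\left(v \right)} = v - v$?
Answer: $1579152$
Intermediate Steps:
$L{\left(v \right)} = 0$
$\left(-729 + L{\left(-3 \right)}\right) 362 - -1843050 = \left(-729 + 0\right) 362 - -1843050 = \left(-729\right) 362 + 1843050 = -263898 + 1843050 = 1579152$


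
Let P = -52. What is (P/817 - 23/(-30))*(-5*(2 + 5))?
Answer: -120617/4902 ≈ -24.606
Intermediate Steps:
(P/817 - 23/(-30))*(-5*(2 + 5)) = (-52/817 - 23/(-30))*(-5*(2 + 5)) = (-52*1/817 - 23*(-1/30))*(-5*7) = (-52/817 + 23/30)*(-35) = (17231/24510)*(-35) = -120617/4902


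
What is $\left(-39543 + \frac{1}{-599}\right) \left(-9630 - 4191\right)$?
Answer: $\frac{327367771818}{599} \approx 5.4652 \cdot 10^{8}$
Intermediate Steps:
$\left(-39543 + \frac{1}{-599}\right) \left(-9630 - 4191\right) = \left(-39543 - \frac{1}{599}\right) \left(-13821\right) = \left(- \frac{23686258}{599}\right) \left(-13821\right) = \frac{327367771818}{599}$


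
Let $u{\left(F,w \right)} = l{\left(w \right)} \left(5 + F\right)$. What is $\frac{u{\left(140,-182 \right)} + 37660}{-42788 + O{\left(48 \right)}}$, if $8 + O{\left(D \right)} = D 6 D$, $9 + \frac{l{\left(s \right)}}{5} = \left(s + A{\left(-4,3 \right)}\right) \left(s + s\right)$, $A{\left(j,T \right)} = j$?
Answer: $- \frac{49116535}{28972} \approx -1695.3$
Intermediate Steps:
$l{\left(s \right)} = -45 + 10 s \left(-4 + s\right)$ ($l{\left(s \right)} = -45 + 5 \left(s - 4\right) \left(s + s\right) = -45 + 5 \left(-4 + s\right) 2 s = -45 + 5 \cdot 2 s \left(-4 + s\right) = -45 + 10 s \left(-4 + s\right)$)
$O{\left(D \right)} = -8 + 6 D^{2}$ ($O{\left(D \right)} = -8 + D 6 D = -8 + 6 D D = -8 + 6 D^{2}$)
$u{\left(F,w \right)} = \left(5 + F\right) \left(-45 - 40 w + 10 w^{2}\right)$ ($u{\left(F,w \right)} = \left(-45 - 40 w + 10 w^{2}\right) \left(5 + F\right) = \left(5 + F\right) \left(-45 - 40 w + 10 w^{2}\right)$)
$\frac{u{\left(140,-182 \right)} + 37660}{-42788 + O{\left(48 \right)}} = \frac{5 \left(5 + 140\right) \left(-9 - -1456 + 2 \left(-182\right)^{2}\right) + 37660}{-42788 - \left(8 - 6 \cdot 48^{2}\right)} = \frac{5 \cdot 145 \left(-9 + 1456 + 2 \cdot 33124\right) + 37660}{-42788 + \left(-8 + 6 \cdot 2304\right)} = \frac{5 \cdot 145 \left(-9 + 1456 + 66248\right) + 37660}{-42788 + \left(-8 + 13824\right)} = \frac{5 \cdot 145 \cdot 67695 + 37660}{-42788 + 13816} = \frac{49078875 + 37660}{-28972} = 49116535 \left(- \frac{1}{28972}\right) = - \frac{49116535}{28972}$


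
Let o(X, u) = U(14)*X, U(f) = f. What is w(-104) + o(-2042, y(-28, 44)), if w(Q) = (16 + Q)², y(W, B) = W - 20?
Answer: -20844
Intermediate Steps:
y(W, B) = -20 + W
o(X, u) = 14*X
w(-104) + o(-2042, y(-28, 44)) = (16 - 104)² + 14*(-2042) = (-88)² - 28588 = 7744 - 28588 = -20844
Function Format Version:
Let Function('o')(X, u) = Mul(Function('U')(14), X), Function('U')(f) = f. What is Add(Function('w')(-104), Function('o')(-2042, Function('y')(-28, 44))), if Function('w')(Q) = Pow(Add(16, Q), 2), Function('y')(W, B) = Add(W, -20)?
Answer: -20844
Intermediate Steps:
Function('y')(W, B) = Add(-20, W)
Function('o')(X, u) = Mul(14, X)
Add(Function('w')(-104), Function('o')(-2042, Function('y')(-28, 44))) = Add(Pow(Add(16, -104), 2), Mul(14, -2042)) = Add(Pow(-88, 2), -28588) = Add(7744, -28588) = -20844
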